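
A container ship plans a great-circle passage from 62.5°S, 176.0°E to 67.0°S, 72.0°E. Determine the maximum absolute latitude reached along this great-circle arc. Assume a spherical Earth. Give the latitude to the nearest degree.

The great circle lies in the plane with unit normal n̂ = (p₁ × p₂)/|p₁ × p₂|.
Here n̂_z ≈ -0.276; the vertex latitude is φ_max = arccos|n̂_z| ≈ 74.0°.
Check via Clairaut: cos φ_max = |cos φ₁| · sin C = cos(62.5°)·sin(143.3°) ≈ 0.276, again giving ≈ 74.0°.

≈ 74°S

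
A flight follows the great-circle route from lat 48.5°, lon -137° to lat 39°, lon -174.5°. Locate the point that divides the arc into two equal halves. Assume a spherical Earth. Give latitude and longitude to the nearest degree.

Write both endpoints as unit vectors p₁, p₂ with components (cos φ cos λ, cos φ sin λ, sin φ).
The central angle between the endpoints is δ = arccos(p₁·p₂) ≈ 0.495 rad (28.4°).
Interpolate at f = 1/2 with slerp weights a = sin((1−f)δ)/sin δ ≈ 0.516, b = sin(fδ)/sin δ ≈ 0.516.
p = a·p₁ + b·p₂ ≈ (-0.649, -0.271, 0.711); φ = arcsin(p_z) ≈ 45.30°, λ = atan2(p_y, p_x) ≈ -157.30°.

≈ lat 45°, lon -157°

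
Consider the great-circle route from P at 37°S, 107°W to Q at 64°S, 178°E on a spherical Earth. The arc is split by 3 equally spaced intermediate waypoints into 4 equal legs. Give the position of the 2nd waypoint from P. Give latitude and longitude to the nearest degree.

Write both endpoints as unit vectors p₁, p₂ with components (cos φ cos λ, cos φ sin λ, sin φ).
The central angle between the endpoints is δ = arccos(p₁·p₂) ≈ 0.887 rad (50.8°).
Interpolate at f = 2/4 with slerp weights a = sin((1−f)δ)/sin δ ≈ 0.554, b = sin(fδ)/sin δ ≈ 0.554.
p = a·p₁ + b·p₂ ≈ (-0.372, -0.414, -0.831); φ = arcsin(p_z) ≈ -56.17°, λ = atan2(p_y, p_x) ≈ -131.90°.

≈ 56°S, 132°W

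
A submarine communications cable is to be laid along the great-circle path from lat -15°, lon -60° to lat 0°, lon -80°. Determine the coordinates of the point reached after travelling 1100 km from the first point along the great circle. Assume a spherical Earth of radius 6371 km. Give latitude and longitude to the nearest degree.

Write both endpoints as unit vectors p₁, p₂ with components (cos φ cos λ, cos φ sin λ, sin φ).
The central angle between the endpoints is δ = arccos(p₁·p₂) ≈ 0.433 rad (24.8°). The total great-circle distance is δ·R ≈ 0.433 × 6371 ≈ 2759 km, so the target fraction is f = 1100/2759 ≈ 0.399.
Interpolate at f ≈ 0.399 with slerp weights a = sin((1−f)δ)/sin δ ≈ 0.614, b = sin(fδ)/sin δ ≈ 0.409.
p = a·p₁ + b·p₂ ≈ (0.367, -0.916, -0.159); φ = arcsin(p_z) ≈ -9.14°, λ = atan2(p_y, p_x) ≈ -68.15°.

≈ lat -9°, lon -68°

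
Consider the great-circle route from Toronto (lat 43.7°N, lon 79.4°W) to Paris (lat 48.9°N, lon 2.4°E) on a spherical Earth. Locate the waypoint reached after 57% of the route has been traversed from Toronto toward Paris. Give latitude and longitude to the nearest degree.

≈ lat 54°N, lon 34°W

Write both endpoints as unit vectors p₁, p₂ with components (cos φ cos λ, cos φ sin λ, sin φ).
The central angle between the endpoints is δ = arccos(p₁·p₂) ≈ 0.942 rad (54.0°).
Interpolate at f = 0.57 with slerp weights a = sin((1−f)δ)/sin δ ≈ 0.487, b = sin(fδ)/sin δ ≈ 0.632.
p = a·p₁ + b·p₂ ≈ (0.480, -0.329, 0.813); φ = arcsin(p_z) ≈ 54.41°, λ = atan2(p_y, p_x) ≈ -34.40°.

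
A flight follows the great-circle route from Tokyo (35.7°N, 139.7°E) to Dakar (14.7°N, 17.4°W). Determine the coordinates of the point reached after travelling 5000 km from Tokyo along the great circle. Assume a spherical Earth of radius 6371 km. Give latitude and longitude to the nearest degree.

The haversine formula gives a central angle δ ≈ 2.184 rad (125.1°) between the endpoints. The total great-circle distance is δ·R ≈ 2.184 × 6371 ≈ 13914 km, so the target fraction is f = 5000/13914 ≈ 0.359.
Interpolate at f ≈ 0.359 with slerp weights a = sin((1−f)δ)/sin δ ≈ 1.205, b = sin(fδ)/sin δ ≈ 0.864.
p = a·p₁ + b·p₂ ≈ (0.051, 0.383, 0.922); φ = arcsin(p_z) ≈ 67.27°, λ = atan2(p_y, p_x) ≈ 82.36°.

≈ 67°N, 82°E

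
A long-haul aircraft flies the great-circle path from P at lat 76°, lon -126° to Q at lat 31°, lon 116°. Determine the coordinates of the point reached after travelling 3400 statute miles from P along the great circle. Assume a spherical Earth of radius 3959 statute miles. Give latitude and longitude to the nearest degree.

≈ lat 47°, lon 122°

From cos δ = sin φ₁ sin φ₂ + cos φ₁ cos φ₂ cos Δλ, the central angle is δ ≈ 1.157 rad (66.3°). The total great-circle distance is δ·R ≈ 1.157 × 3959 ≈ 4579 mi, so the target fraction is f = 3400/4579 ≈ 0.742.
Interpolate at f ≈ 0.742 with slerp weights a = sin((1−f)δ)/sin δ ≈ 0.321, b = sin(fδ)/sin δ ≈ 0.827.
p = a·p₁ + b·p₂ ≈ (-0.356, 0.574, 0.737); φ = arcsin(p_z) ≈ 47.47°, λ = atan2(p_y, p_x) ≈ 121.81°.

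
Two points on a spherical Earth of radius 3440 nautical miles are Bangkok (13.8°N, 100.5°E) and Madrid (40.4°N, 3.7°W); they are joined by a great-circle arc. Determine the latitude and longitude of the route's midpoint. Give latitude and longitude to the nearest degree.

≈ (39°N, 57°E)

Convert each endpoint to a unit vector on the sphere (x = cos φ cos λ, y = cos φ sin λ, z = sin φ).
The central angle between the endpoints is δ = arccos(p₁·p₂) ≈ 1.598 rad (91.5°).
Interpolate at f = 1/2 with slerp weights a = sin((1−f)δ)/sin δ ≈ 0.717, b = sin(fδ)/sin δ ≈ 0.717.
p = a·p₁ + b·p₂ ≈ (0.418, 0.649, 0.636); φ = arcsin(p_z) ≈ 39.46°, λ = atan2(p_y, p_x) ≈ 57.23°.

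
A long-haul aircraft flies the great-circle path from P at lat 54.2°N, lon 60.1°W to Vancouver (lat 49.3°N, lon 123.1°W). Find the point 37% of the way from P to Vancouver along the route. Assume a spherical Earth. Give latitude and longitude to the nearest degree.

Convert each endpoint to a unit vector on the sphere (x = cos φ cos λ, y = cos φ sin λ, z = sin φ).
The central angle between the endpoints is δ = arccos(p₁·p₂) ≈ 0.663 rad (38.0°).
Interpolate at f = 0.37 with slerp weights a = sin((1−f)δ)/sin δ ≈ 0.659, b = sin(fδ)/sin δ ≈ 0.395.
p = a·p₁ + b·p₂ ≈ (0.052, -0.550, 0.834); φ = arcsin(p_z) ≈ 56.48°, λ = atan2(p_y, p_x) ≈ -84.63°.

≈ lat 56°N, lon 85°W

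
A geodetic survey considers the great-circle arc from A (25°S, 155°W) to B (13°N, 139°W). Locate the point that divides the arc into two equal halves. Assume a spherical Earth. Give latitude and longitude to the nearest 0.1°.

≈ (6.1°S, 146.7°W)

Write both endpoints as unit vectors p₁, p₂ with components (cos φ cos λ, cos φ sin λ, sin φ).
The central angle between the endpoints is δ = arccos(p₁·p₂) ≈ 0.717 rad (41.1°).
Interpolate at f = 1/2 with slerp weights a = sin((1−f)δ)/sin δ ≈ 0.534, b = sin(fδ)/sin δ ≈ 0.534.
p = a·p₁ + b·p₂ ≈ (-0.831, -0.546, -0.106); φ = arcsin(p_z) ≈ -6.06°, λ = atan2(p_y, p_x) ≈ -146.71°.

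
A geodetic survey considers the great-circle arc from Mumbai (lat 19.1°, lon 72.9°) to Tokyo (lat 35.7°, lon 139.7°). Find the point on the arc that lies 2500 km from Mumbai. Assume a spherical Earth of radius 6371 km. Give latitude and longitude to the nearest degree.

≈ lat 29°, lon 95°

Convert each endpoint to a unit vector on the sphere (x = cos φ cos λ, y = cos φ sin λ, z = sin φ).
The central angle between the endpoints is δ = arccos(p₁·p₂) ≈ 1.055 rad (60.4°). The total great-circle distance is δ·R ≈ 1.055 × 6371 ≈ 6721 km, so the target fraction is f = 2500/6721 ≈ 0.372.
Interpolate at f ≈ 0.372 with slerp weights a = sin((1−f)δ)/sin δ ≈ 0.707, b = sin(fδ)/sin δ ≈ 0.440.
p = a·p₁ + b·p₂ ≈ (-0.076, 0.870, 0.488); φ = arcsin(p_z) ≈ 29.20°, λ = atan2(p_y, p_x) ≈ 94.98°.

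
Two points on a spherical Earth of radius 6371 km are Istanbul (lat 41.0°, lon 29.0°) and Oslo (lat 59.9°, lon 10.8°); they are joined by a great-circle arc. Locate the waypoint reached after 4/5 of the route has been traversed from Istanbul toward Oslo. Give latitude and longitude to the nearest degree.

Convert each endpoint to a unit vector on the sphere (x = cos φ cos λ, y = cos φ sin λ, z = sin φ).
The central angle between the endpoints is δ = arccos(p₁·p₂) ≈ 0.384 rad (22.0°).
Interpolate at f = 4/5 with slerp weights a = sin((1−f)δ)/sin δ ≈ 0.205, b = sin(fδ)/sin δ ≈ 0.807.
p = a·p₁ + b·p₂ ≈ (0.533, 0.151, 0.833); φ = arcsin(p_z) ≈ 56.38°, λ = atan2(p_y, p_x) ≈ 15.80°.

≈ lat 56°, lon 16°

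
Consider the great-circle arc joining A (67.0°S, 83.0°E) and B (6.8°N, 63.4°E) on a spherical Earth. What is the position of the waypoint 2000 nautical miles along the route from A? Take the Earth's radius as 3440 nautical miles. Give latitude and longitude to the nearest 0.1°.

The haversine formula gives a central angle δ ≈ 1.311 rad (75.1°) between the endpoints. The total great-circle distance is δ·R ≈ 1.311 × 3440 ≈ 4511 nmi, so the target fraction is f = 2000/4511 ≈ 0.443.
Interpolate at f ≈ 0.443 with slerp weights a = sin((1−f)δ)/sin δ ≈ 0.690, b = sin(fδ)/sin δ ≈ 0.568.
p = a·p₁ + b·p₂ ≈ (0.285, 0.772, -0.568); φ = arcsin(p_z) ≈ -34.60°, λ = atan2(p_y, p_x) ≈ 69.71°.

≈ (34.6°S, 69.7°E)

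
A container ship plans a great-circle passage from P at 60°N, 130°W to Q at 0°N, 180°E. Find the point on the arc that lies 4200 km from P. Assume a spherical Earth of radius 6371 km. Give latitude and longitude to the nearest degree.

Convert each endpoint to a unit vector on the sphere (x = cos φ cos λ, y = cos φ sin λ, z = sin φ).
The central angle between the endpoints is δ = arccos(p₁·p₂) ≈ 1.244 rad (71.3°). The total great-circle distance is δ·R ≈ 1.244 × 6371 ≈ 7923 km, so the target fraction is f = 4200/7923 ≈ 0.530.
Interpolate at f ≈ 0.530 with slerp weights a = sin((1−f)δ)/sin δ ≈ 0.583, b = sin(fδ)/sin δ ≈ 0.647.
p = a·p₁ + b·p₂ ≈ (-0.834, -0.223, 0.505); φ = arcsin(p_z) ≈ 30.30°, λ = atan2(p_y, p_x) ≈ -165.02°.

≈ 30°N, 165°W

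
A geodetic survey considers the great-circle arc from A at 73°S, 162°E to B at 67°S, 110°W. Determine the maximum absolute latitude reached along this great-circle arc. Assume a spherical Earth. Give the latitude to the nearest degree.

The great circle lies in the plane with unit normal n̂ = (p₁ × p₂)/|p₁ × p₂|.
Here n̂_z ≈ +0.244; the vertex latitude is φ_max = arccos|n̂_z| ≈ 75.8°.
Check via Clairaut: cos φ_max = |cos φ₁| · sin C = cos(73.0°)·sin(123.3°) ≈ 0.244, again giving ≈ 75.8°.

≈ 76°S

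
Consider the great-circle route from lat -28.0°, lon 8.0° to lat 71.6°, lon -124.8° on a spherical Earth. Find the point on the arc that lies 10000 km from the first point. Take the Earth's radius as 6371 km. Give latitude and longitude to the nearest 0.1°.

The haversine formula gives a central angle δ ≈ 2.259 rad (129.4°) between the endpoints. The total great-circle distance is δ·R ≈ 2.259 × 6371 ≈ 14389 km, so the target fraction is f = 10000/14389 ≈ 0.695.
Interpolate at f ≈ 0.695 with slerp weights a = sin((1−f)δ)/sin δ ≈ 0.823, b = sin(fδ)/sin δ ≈ 1.294.
p = a·p₁ + b·p₂ ≈ (0.486, -0.234, 0.842); φ = arcsin(p_z) ≈ 57.33°, λ = atan2(p_y, p_x) ≈ -25.73°.

≈ lat 57.3°, lon -25.7°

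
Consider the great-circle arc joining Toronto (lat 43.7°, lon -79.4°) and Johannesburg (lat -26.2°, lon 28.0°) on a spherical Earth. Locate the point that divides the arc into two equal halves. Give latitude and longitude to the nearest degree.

Write both endpoints as unit vectors p₁, p₂ with components (cos φ cos λ, cos φ sin λ, sin φ).
The central angle between the endpoints is δ = arccos(p₁·p₂) ≈ 2.093 rad (119.9°).
Interpolate at f = 1/2 with slerp weights a = sin((1−f)δ)/sin δ ≈ 0.999, b = sin(fδ)/sin δ ≈ 0.999.
p = a·p₁ + b·p₂ ≈ (0.924, -0.289, 0.249); φ = arcsin(p_z) ≈ 14.43°, λ = atan2(p_y, p_x) ≈ -17.37°.

≈ lat 14°, lon -17°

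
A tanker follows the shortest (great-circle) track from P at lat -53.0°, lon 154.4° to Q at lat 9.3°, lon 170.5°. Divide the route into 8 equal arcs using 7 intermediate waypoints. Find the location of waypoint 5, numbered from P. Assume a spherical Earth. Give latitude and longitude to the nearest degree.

≈ lat -14°, lon 166°

Write both endpoints as unit vectors p₁, p₂ with components (cos φ cos λ, cos φ sin λ, sin φ).
The central angle between the endpoints is δ = arccos(p₁·p₂) ≈ 1.113 rad (63.8°).
Interpolate at f = 5/8 with slerp weights a = sin((1−f)δ)/sin δ ≈ 0.452, b = sin(fδ)/sin δ ≈ 0.715.
p = a·p₁ + b·p₂ ≈ (-0.941, 0.234, -0.245); φ = arcsin(p_z) ≈ -14.21°, λ = atan2(p_y, p_x) ≈ 166.04°.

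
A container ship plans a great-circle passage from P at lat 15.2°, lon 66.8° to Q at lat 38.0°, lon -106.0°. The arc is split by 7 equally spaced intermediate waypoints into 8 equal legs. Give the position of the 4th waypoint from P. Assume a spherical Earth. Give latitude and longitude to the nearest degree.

Convert each endpoint to a unit vector on the sphere (x = cos φ cos λ, y = cos φ sin λ, z = sin φ).
The central angle between the endpoints is δ = arccos(p₁·p₂) ≈ 2.206 rad (126.4°).
Interpolate at f = 4/8 with slerp weights a = sin((1−f)δ)/sin δ ≈ 1.108, b = sin(fδ)/sin δ ≈ 1.108.
p = a·p₁ + b·p₂ ≈ (0.181, 0.144, 0.973); φ = arcsin(p_z) ≈ 76.66°, λ = atan2(p_y, p_x) ≈ 38.47°.

≈ lat 77°, lon 38°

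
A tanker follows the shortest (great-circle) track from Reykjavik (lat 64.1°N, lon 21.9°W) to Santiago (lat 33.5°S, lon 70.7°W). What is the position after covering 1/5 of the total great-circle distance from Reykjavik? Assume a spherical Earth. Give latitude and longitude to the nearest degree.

Write both endpoints as unit vectors p₁, p₂ with components (cos φ cos λ, cos φ sin λ, sin φ).
The central angle between the endpoints is δ = arccos(p₁·p₂) ≈ 1.830 rad (104.9°).
Interpolate at f = 1/5 with slerp weights a = sin((1−f)δ)/sin δ ≈ 1.029, b = sin(fδ)/sin δ ≈ 0.370.
p = a·p₁ + b·p₂ ≈ (0.519, -0.459, 0.721); φ = arcsin(p_z) ≈ 46.14°, λ = atan2(p_y, p_x) ≈ -41.49°.

≈ lat 46°N, lon 41°W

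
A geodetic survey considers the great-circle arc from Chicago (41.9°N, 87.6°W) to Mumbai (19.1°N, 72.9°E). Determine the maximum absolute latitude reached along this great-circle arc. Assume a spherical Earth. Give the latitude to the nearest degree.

The great circle lies in the plane with unit normal n̂ = (p₁ × p₂)/|p₁ × p₂|.
Here n̂_z ≈ +0.262; the vertex latitude is φ_max = arccos|n̂_z| ≈ 74.8°.
Check via Clairaut: cos φ_max = |cos φ₁| · sin C = cos(41.9°)·sin(20.6°) ≈ 0.262, again giving ≈ 74.8°.

≈ 75°N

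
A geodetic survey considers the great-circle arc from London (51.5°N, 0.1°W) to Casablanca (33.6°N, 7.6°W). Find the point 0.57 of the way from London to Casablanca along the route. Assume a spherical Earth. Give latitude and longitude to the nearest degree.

Write both endpoints as unit vectors p₁, p₂ with components (cos φ cos λ, cos φ sin λ, sin φ).
The central angle between the endpoints is δ = arccos(p₁·p₂) ≈ 0.327 rad (18.7°).
Interpolate at f = 0.57 with slerp weights a = sin((1−f)δ)/sin δ ≈ 0.436, b = sin(fδ)/sin δ ≈ 0.577.
p = a·p₁ + b·p₂ ≈ (0.748, -0.064, 0.661); φ = arcsin(p_z) ≈ 41.35°, λ = atan2(p_y, p_x) ≈ -4.89°.

≈ 41°N, 5°W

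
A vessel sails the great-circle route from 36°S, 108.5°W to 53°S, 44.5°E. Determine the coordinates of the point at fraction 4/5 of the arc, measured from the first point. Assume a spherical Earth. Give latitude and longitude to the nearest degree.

Convert each endpoint to a unit vector on the sphere (x = cos φ cos λ, y = cos φ sin λ, z = sin φ).
The central angle between the endpoints is δ = arccos(p₁·p₂) ≈ 1.535 rad (88.0°).
Interpolate at f = 4/5 with slerp weights a = sin((1−f)δ)/sin δ ≈ 0.302, b = sin(fδ)/sin δ ≈ 0.942.
p = a·p₁ + b·p₂ ≈ (0.327, 0.166, -0.930); φ = arcsin(p_z) ≈ -68.50°, λ = atan2(p_y, p_x) ≈ 26.85°.

≈ 69°S, 27°E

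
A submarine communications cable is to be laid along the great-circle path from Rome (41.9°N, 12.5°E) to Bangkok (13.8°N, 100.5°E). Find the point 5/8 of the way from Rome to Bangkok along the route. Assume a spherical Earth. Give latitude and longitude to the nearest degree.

Write both endpoints as unit vectors p₁, p₂ with components (cos φ cos λ, cos φ sin λ, sin φ).
The central angle between the endpoints is δ = arccos(p₁·p₂) ≈ 1.385 rad (79.4°).
Interpolate at f = 5/8 with slerp weights a = sin((1−f)δ)/sin δ ≈ 0.505, b = sin(fδ)/sin δ ≈ 0.775.
p = a·p₁ + b·p₂ ≈ (0.230, 0.821, 0.522); φ = arcsin(p_z) ≈ 31.48°, λ = atan2(p_y, p_x) ≈ 74.36°.

≈ 31°N, 74°E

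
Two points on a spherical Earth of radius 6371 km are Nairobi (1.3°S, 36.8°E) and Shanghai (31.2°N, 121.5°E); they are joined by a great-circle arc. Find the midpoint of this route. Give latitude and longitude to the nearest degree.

The haversine formula gives a central angle δ ≈ 1.504 rad (86.1°) between the endpoints.
Interpolate at f = 1/2 with slerp weights a = sin((1−f)δ)/sin δ ≈ 0.684, b = sin(fδ)/sin δ ≈ 0.684.
p = a·p₁ + b·p₂ ≈ (0.242, 0.909, 0.339); φ = arcsin(p_z) ≈ 19.82°, λ = atan2(p_y, p_x) ≈ 75.09°.

≈ 20°N, 75°E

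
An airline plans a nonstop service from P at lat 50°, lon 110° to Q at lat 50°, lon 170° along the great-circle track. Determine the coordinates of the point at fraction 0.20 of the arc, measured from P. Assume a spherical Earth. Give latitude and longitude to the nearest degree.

The haversine formula gives a central angle δ ≈ 0.654 rad (37.5°) between the endpoints.
Interpolate at f = 0.20 with slerp weights a = sin((1−f)δ)/sin δ ≈ 0.821, b = sin(fδ)/sin δ ≈ 0.214.
p = a·p₁ + b·p₂ ≈ (-0.316, 0.520, 0.793); φ = arcsin(p_z) ≈ 52.51°, λ = atan2(p_y, p_x) ≈ 121.31°.

≈ lat 53°, lon 121°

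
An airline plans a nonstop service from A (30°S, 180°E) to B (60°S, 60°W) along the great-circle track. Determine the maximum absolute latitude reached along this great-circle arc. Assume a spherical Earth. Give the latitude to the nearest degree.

The great circle lies in the plane with unit normal n̂ = (p₁ × p₂)/|p₁ × p₂|.
Here n̂_z ≈ +0.384; the vertex latitude is φ_max = arccos|n̂_z| ≈ 67.4°.

≈ 67°S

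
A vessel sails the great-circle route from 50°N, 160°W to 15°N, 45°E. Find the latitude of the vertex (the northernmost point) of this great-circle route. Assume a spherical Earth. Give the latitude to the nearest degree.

≈ 74°N

The great circle lies in the plane with unit normal n̂ = (p₁ × p₂)/|p₁ × p₂|.
Here n̂_z ≈ -0.282; the vertex latitude is φ_max = arccos|n̂_z| ≈ 73.6°.
Check via Clairaut: cos φ_max = |cos φ₁| · sin C = cos(50.0°)·sin(26.0°) ≈ 0.282, again giving ≈ 73.6°.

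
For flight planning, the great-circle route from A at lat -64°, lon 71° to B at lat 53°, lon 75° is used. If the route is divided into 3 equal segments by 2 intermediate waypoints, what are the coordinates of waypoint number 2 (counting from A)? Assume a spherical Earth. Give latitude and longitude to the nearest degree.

≈ lat 14°, lon 74°

Write both endpoints as unit vectors p₁, p₂ with components (cos φ cos λ, cos φ sin λ, sin φ).
The central angle between the endpoints is δ = arccos(p₁·p₂) ≈ 2.043 rad (117.0°).
Interpolate at f = 2/3 with slerp weights a = sin((1−f)δ)/sin δ ≈ 0.707, b = sin(fδ)/sin δ ≈ 1.098.
p = a·p₁ + b·p₂ ≈ (0.272, 0.931, 0.242); φ = arcsin(p_z) ≈ 14.00°, λ = atan2(p_y, p_x) ≈ 73.72°.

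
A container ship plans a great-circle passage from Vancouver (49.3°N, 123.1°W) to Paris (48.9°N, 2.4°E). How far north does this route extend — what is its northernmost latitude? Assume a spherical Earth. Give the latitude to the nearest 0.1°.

The great circle lies in the plane with unit normal n̂ = (p₁ × p₂)/|p₁ × p₂|.
Here n̂_z ≈ +0.369; the vertex latitude is φ_max = arccos|n̂_z| ≈ 68.4°.
Check via Clairaut: cos φ_max = |cos φ₁| · sin C = cos(49.3°)·sin(34.4°) ≈ 0.369, again giving ≈ 68.4°.

≈ 68.4°N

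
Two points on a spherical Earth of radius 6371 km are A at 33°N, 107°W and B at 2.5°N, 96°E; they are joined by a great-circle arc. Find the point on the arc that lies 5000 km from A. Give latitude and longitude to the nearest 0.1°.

From cos δ = sin φ₁ sin φ₂ + cos φ₁ cos φ₂ cos Δλ, the central angle is δ ≈ 2.415 rad (138.4°). The total great-circle distance is δ·R ≈ 2.415 × 6371 ≈ 15387 km, so the target fraction is f = 5000/15387 ≈ 0.325.
Interpolate at f ≈ 0.325 with slerp weights a = sin((1−f)δ)/sin δ ≈ 1.503, b = sin(fδ)/sin δ ≈ 1.064.
p = a·p₁ + b·p₂ ≈ (-0.480, -0.148, 0.865); φ = arcsin(p_z) ≈ 59.87°, λ = atan2(p_y, p_x) ≈ -162.83°.

≈ 59.9°N, 162.8°W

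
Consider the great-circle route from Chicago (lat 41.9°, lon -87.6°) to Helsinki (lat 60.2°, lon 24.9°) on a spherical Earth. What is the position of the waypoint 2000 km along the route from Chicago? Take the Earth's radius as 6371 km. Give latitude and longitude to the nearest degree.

The haversine formula gives a central angle δ ≈ 1.117 rad (64.0°) between the endpoints. The total great-circle distance is δ·R ≈ 1.117 × 6371 ≈ 7119 km, so the target fraction is f = 2000/7119 ≈ 0.281.
Interpolate at f ≈ 0.281 with slerp weights a = sin((1−f)δ)/sin δ ≈ 0.801, b = sin(fδ)/sin δ ≈ 0.343.
p = a·p₁ + b·p₂ ≈ (0.180, -0.524, 0.833); φ = arcsin(p_z) ≈ 56.39°, λ = atan2(p_y, p_x) ≈ -71.05°.

≈ lat 56°, lon -71°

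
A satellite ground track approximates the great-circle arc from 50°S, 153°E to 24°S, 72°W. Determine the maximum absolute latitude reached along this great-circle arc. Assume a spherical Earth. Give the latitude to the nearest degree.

The great circle lies in the plane with unit normal n̂ = (p₁ × p₂)/|p₁ × p₂|.
Here n̂_z ≈ +0.417; the vertex latitude is φ_max = arccos|n̂_z| ≈ 65.3°.
Check via Clairaut: cos φ_max = |cos φ₁| · sin C = cos(50.0°)·sin(139.5°) ≈ 0.417, again giving ≈ 65.3°.

≈ 65°S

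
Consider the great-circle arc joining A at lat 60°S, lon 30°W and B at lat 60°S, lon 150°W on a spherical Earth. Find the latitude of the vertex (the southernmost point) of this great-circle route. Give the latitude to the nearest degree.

The great circle lies in the plane with unit normal n̂ = (p₁ × p₂)/|p₁ × p₂|.
Here n̂_z ≈ -0.277; the vertex latitude is φ_max = arccos|n̂_z| ≈ 73.9°.
Check via Clairaut: cos φ_max = |cos φ₁| · sin C = cos(60.0°)·sin(146.3°) ≈ 0.277, again giving ≈ 73.9°.

≈ 74°S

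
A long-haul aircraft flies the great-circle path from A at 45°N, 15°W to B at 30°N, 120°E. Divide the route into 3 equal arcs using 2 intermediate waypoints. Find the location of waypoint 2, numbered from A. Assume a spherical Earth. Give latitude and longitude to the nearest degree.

≈ 55°N, 93°E

The haversine formula gives a central angle δ ≈ 1.650 rad (94.6°) between the endpoints.
Interpolate at f = 2/3 with slerp weights a = sin((1−f)δ)/sin δ ≈ 0.524, b = sin(fδ)/sin δ ≈ 0.894.
p = a·p₁ + b·p₂ ≈ (-0.029, 0.575, 0.818); φ = arcsin(p_z) ≈ 54.88°, λ = atan2(p_y, p_x) ≈ 92.89°.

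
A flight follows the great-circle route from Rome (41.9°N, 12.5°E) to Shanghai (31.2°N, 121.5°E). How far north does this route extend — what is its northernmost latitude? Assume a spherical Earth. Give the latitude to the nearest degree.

≈ 53°N

The great circle lies in the plane with unit normal n̂ = (p₁ × p₂)/|p₁ × p₂|.
Here n̂_z ≈ +0.608; the vertex latitude is φ_max = arccos|n̂_z| ≈ 52.6°.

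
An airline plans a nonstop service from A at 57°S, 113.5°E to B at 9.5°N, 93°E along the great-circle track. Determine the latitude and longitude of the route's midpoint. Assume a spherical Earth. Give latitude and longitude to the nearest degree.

From cos δ = sin φ₁ sin φ₂ + cos φ₁ cos φ₂ cos Δλ, the central angle is δ ≈ 1.197 rad (68.6°).
Interpolate at f = 1/2 with slerp weights a = sin((1−f)δ)/sin δ ≈ 0.605, b = sin(fδ)/sin δ ≈ 0.605.
p = a·p₁ + b·p₂ ≈ (-0.163, 0.898, -0.408); φ = arcsin(p_z) ≈ -24.06°, λ = atan2(p_y, p_x) ≈ 100.26°.

≈ 24°S, 100°E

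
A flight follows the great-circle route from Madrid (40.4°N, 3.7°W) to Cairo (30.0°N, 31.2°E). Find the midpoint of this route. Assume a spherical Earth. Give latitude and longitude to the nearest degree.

≈ 36°N, 15°E

The haversine formula gives a central angle δ ≈ 0.526 rad (30.1°) between the endpoints.
Interpolate at f = 1/2 with slerp weights a = sin((1−f)δ)/sin δ ≈ 0.518, b = sin(fδ)/sin δ ≈ 0.518.
p = a·p₁ + b·p₂ ≈ (0.777, 0.207, 0.594); φ = arcsin(p_z) ≈ 36.48°, λ = atan2(p_y, p_x) ≈ 14.91°.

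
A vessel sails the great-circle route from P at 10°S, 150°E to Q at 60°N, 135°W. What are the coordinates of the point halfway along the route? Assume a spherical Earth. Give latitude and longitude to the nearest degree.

≈ 30°N, 173°E

Convert each endpoint to a unit vector on the sphere (x = cos φ cos λ, y = cos φ sin λ, z = sin φ).
The central angle between the endpoints is δ = arccos(p₁·p₂) ≈ 1.594 rad (91.3°).
Interpolate at f = 1/2 with slerp weights a = sin((1−f)δ)/sin δ ≈ 0.715, b = sin(fδ)/sin δ ≈ 0.715.
p = a·p₁ + b·p₂ ≈ (-0.863, 0.099, 0.495); φ = arcsin(p_z) ≈ 29.69°, λ = atan2(p_y, p_x) ≈ 173.43°.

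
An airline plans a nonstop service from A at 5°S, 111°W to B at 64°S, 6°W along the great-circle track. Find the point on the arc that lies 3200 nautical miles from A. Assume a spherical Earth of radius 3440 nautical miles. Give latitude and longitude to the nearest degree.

Convert each endpoint to a unit vector on the sphere (x = cos φ cos λ, y = cos φ sin λ, z = sin φ).
The central angle between the endpoints is δ = arccos(p₁·p₂) ≈ 1.605 rad (92.0°). The total great-circle distance is δ·R ≈ 1.605 × 3440 ≈ 5523 nmi, so the target fraction is f = 3200/5523 ≈ 0.579.
Interpolate at f ≈ 0.579 with slerp weights a = sin((1−f)δ)/sin δ ≈ 0.625, b = sin(fδ)/sin δ ≈ 0.802.
p = a·p₁ + b·p₂ ≈ (0.126, -0.618, -0.776); φ = arcsin(p_z) ≈ -50.86°, λ = atan2(p_y, p_x) ≈ -78.44°.

≈ 51°S, 78°W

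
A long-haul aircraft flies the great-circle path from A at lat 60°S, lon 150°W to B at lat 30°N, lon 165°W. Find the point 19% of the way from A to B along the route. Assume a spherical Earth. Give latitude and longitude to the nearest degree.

Write both endpoints as unit vectors p₁, p₂ with components (cos φ cos λ, cos φ sin λ, sin φ).
The central angle between the endpoints is δ = arccos(p₁·p₂) ≈ 1.586 rad (90.8°).
Interpolate at f = 0.19 with slerp weights a = sin((1−f)δ)/sin δ ≈ 0.959, b = sin(fδ)/sin δ ≈ 0.297.
p = a·p₁ + b·p₂ ≈ (-0.664, -0.306, -0.682); φ = arcsin(p_z) ≈ -43.03°, λ = atan2(p_y, p_x) ≈ -155.22°.

≈ lat 43°S, lon 155°W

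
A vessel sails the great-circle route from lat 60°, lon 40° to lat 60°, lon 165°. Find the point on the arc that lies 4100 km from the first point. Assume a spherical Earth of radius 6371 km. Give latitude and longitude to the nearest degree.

≈ lat 72°, lon 138°

The haversine formula gives a central angle δ ≈ 0.919 rad (52.7°) between the endpoints. The total great-circle distance is δ·R ≈ 0.919 × 6371 ≈ 5855 km, so the target fraction is f = 4100/5855 ≈ 0.700.
Interpolate at f ≈ 0.700 with slerp weights a = sin((1−f)δ)/sin δ ≈ 0.342, b = sin(fδ)/sin δ ≈ 0.755.
p = a·p₁ + b·p₂ ≈ (-0.233, 0.208, 0.950); φ = arcsin(p_z) ≈ 71.79°, λ = atan2(p_y, p_x) ≈ 138.35°.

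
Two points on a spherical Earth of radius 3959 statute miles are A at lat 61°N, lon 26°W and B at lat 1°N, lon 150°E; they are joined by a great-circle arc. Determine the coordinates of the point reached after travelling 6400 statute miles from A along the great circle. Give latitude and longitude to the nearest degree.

≈ lat 26°N, lon 149°E

Convert each endpoint to a unit vector on the sphere (x = cos φ cos λ, y = cos φ sin λ, z = sin φ).
The central angle between the endpoints is δ = arccos(p₁·p₂) ≈ 2.058 rad (117.9°). The total great-circle distance is δ·R ≈ 2.058 × 3959 ≈ 8148 mi, so the target fraction is f = 6400/8148 ≈ 0.785.
Interpolate at f ≈ 0.785 with slerp weights a = sin((1−f)δ)/sin δ ≈ 0.484, b = sin(fδ)/sin δ ≈ 1.131.
p = a·p₁ + b·p₂ ≈ (-0.768, 0.462, 0.443); φ = arcsin(p_z) ≈ 26.28°, λ = atan2(p_y, p_x) ≈ 148.95°.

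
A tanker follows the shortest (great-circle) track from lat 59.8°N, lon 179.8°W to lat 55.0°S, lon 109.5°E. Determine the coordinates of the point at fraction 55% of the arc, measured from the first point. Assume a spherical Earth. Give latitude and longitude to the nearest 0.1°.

≈ lat 3.1°S, lon 140.0°E

Write both endpoints as unit vectors p₁, p₂ with components (cos φ cos λ, cos φ sin λ, sin φ).
The central angle between the endpoints is δ = arccos(p₁·p₂) ≈ 2.230 rad (127.8°).
Interpolate at f = 0.55 with slerp weights a = sin((1−f)δ)/sin δ ≈ 1.067, b = sin(fδ)/sin δ ≈ 1.191.
p = a·p₁ + b·p₂ ≈ (-0.765, 0.642, -0.053); φ = arcsin(p_z) ≈ -3.06°, λ = atan2(p_y, p_x) ≈ 139.99°.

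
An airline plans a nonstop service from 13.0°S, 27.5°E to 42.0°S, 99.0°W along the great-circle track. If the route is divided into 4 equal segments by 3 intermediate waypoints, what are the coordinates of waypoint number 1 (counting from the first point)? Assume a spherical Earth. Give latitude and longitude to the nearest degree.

≈ 33°S, 8°E

Write both endpoints as unit vectors p₁, p₂ with components (cos φ cos λ, cos φ sin λ, sin φ).
The central angle between the endpoints is δ = arccos(p₁·p₂) ≈ 1.855 rad (106.3°).
Interpolate at f = 1/4 with slerp weights a = sin((1−f)δ)/sin δ ≈ 1.025, b = sin(fδ)/sin δ ≈ 0.466.
p = a·p₁ + b·p₂ ≈ (0.832, 0.119, -0.542); φ = arcsin(p_z) ≈ -32.84°, λ = atan2(p_y, p_x) ≈ 8.15°.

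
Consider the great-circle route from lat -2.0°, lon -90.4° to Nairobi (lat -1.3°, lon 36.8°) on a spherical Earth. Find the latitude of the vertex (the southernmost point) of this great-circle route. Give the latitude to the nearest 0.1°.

≈ -3.7°

The great circle lies in the plane with unit normal n̂ = (p₁ × p₂)/|p₁ × p₂|.
Here n̂_z ≈ +0.998; the vertex latitude is φ_max = arccos|n̂_z| ≈ 3.7°.
Check via Clairaut: cos φ_max = |cos φ₁| · sin C = cos(2.0°)·sin(93.1°) ≈ 0.998, again giving ≈ 3.7°.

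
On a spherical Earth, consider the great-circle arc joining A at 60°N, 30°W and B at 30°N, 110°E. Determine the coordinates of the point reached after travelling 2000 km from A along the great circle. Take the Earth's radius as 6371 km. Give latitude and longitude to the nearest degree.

Write both endpoints as unit vectors p₁, p₂ with components (cos φ cos λ, cos φ sin λ, sin φ).
The central angle between the endpoints is δ = arccos(p₁·p₂) ≈ 1.469 rad (84.2°). The total great-circle distance is δ·R ≈ 1.469 × 6371 ≈ 9361 km, so the target fraction is f = 2000/9361 ≈ 0.214.
Interpolate at f ≈ 0.214 with slerp weights a = sin((1−f)δ)/sin δ ≈ 0.920, b = sin(fδ)/sin δ ≈ 0.310.
p = a·p₁ + b·p₂ ≈ (0.306, 0.023, 0.952); φ = arcsin(p_z) ≈ 72.11°, λ = atan2(p_y, p_x) ≈ 4.23°.

≈ 72°N, 4°E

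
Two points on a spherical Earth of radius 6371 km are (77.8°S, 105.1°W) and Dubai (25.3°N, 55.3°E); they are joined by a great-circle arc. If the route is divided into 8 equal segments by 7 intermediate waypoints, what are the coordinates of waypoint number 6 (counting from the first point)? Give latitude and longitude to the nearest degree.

≈ (6°S, 53°E)

The haversine formula gives a central angle δ ≈ 2.211 rad (126.7°) between the endpoints.
Interpolate at f = 6/8 with slerp weights a = sin((1−f)δ)/sin δ ≈ 0.655, b = sin(fδ)/sin δ ≈ 1.243.
p = a·p₁ + b·p₂ ≈ (0.603, 0.790, -0.109); φ = arcsin(p_z) ≈ -6.27°, λ = atan2(p_y, p_x) ≈ 52.62°.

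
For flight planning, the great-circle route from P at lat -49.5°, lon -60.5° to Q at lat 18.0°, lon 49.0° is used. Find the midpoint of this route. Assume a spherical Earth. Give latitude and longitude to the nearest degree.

≈ lat -25°, lon 9°

Convert each endpoint to a unit vector on the sphere (x = cos φ cos λ, y = cos φ sin λ, z = sin φ).
The central angle between the endpoints is δ = arccos(p₁·p₂) ≈ 2.028 rad (116.2°).
Interpolate at f = 1/2 with slerp weights a = sin((1−f)δ)/sin δ ≈ 0.946, b = sin(fδ)/sin δ ≈ 0.946.
p = a·p₁ + b·p₂ ≈ (0.893, 0.144, -0.427); φ = arcsin(p_z) ≈ -25.28°, λ = atan2(p_y, p_x) ≈ 9.18°.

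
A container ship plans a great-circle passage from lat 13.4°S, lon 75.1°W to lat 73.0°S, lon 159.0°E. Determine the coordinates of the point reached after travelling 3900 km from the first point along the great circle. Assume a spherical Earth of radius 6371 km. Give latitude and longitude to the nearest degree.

Convert each endpoint to a unit vector on the sphere (x = cos φ cos λ, y = cos φ sin λ, z = sin φ).
The central angle between the endpoints is δ = arccos(p₁·p₂) ≈ 1.516 rad (86.9°). The total great-circle distance is δ·R ≈ 1.516 × 6371 ≈ 9658 km, so the target fraction is f = 3900/9658 ≈ 0.404.
Interpolate at f ≈ 0.404 with slerp weights a = sin((1−f)δ)/sin δ ≈ 0.787, b = sin(fδ)/sin δ ≈ 0.575.
p = a·p₁ + b·p₂ ≈ (0.040, -0.679, -0.733); φ = arcsin(p_z) ≈ -47.11°, λ = atan2(p_y, p_x) ≈ -86.65°.

≈ lat 47°S, lon 87°W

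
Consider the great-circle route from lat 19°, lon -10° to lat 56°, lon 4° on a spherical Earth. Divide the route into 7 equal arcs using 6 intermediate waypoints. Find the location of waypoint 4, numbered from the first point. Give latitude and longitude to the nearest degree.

≈ lat 40°, lon -4°

From cos δ = sin φ₁ sin φ₂ + cos φ₁ cos φ₂ cos Δλ, the central angle is δ ≈ 0.671 rad (38.5°).
Interpolate at f = 4/7 with slerp weights a = sin((1−f)δ)/sin δ ≈ 0.456, b = sin(fδ)/sin δ ≈ 0.602.
p = a·p₁ + b·p₂ ≈ (0.760, -0.051, 0.647); φ = arcsin(p_z) ≈ 40.34°, λ = atan2(p_y, p_x) ≈ -3.87°.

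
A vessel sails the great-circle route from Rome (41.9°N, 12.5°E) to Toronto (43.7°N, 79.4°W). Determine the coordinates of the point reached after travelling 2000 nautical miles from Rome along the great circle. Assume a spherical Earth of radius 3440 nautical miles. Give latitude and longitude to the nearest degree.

≈ (53°N, 35°W)

From cos δ = sin φ₁ sin φ₂ + cos φ₁ cos φ₂ cos Δλ, the central angle is δ ≈ 1.111 rad (63.7°). The total great-circle distance is δ·R ≈ 1.111 × 3440 ≈ 3823 nmi, so the target fraction is f = 2000/3823 ≈ 0.523.
Interpolate at f ≈ 0.523 with slerp weights a = sin((1−f)δ)/sin δ ≈ 0.564, b = sin(fδ)/sin δ ≈ 0.613.
p = a·p₁ + b·p₂ ≈ (0.491, -0.345, 0.800); φ = arcsin(p_z) ≈ 53.12°, λ = atan2(p_y, p_x) ≈ -35.05°.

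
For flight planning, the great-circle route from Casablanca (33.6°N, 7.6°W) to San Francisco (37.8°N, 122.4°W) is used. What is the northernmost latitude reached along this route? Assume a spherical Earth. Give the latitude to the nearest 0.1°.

The great circle lies in the plane with unit normal n̂ = (p₁ × p₂)/|p₁ × p₂|.
Here n̂_z ≈ -0.599; the vertex latitude is φ_max = arccos|n̂_z| ≈ 53.2°.
Check via Clairaut: cos φ_max = |cos φ₁| · sin C = cos(33.6°)·sin(45.9°) ≈ 0.599, again giving ≈ 53.2°.

≈ 53.2°N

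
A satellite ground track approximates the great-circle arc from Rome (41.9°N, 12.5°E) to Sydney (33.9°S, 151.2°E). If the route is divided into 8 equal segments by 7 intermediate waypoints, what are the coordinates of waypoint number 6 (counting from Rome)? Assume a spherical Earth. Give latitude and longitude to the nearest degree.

≈ 13°S, 118°E

The haversine formula gives a central angle δ ≈ 2.562 rad (146.8°) between the endpoints.
Interpolate at f = 6/8 with slerp weights a = sin((1−f)δ)/sin δ ≈ 1.091, b = sin(fδ)/sin δ ≈ 1.714.
p = a·p₁ + b·p₂ ≈ (-0.454, 0.861, -0.228); φ = arcsin(p_z) ≈ -13.16°, λ = atan2(p_y, p_x) ≈ 117.81°.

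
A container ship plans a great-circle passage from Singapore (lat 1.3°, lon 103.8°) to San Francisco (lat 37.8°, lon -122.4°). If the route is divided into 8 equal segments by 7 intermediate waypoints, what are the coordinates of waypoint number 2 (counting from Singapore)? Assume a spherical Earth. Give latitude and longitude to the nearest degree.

Convert each endpoint to a unit vector on the sphere (x = cos φ cos λ, y = cos φ sin λ, z = sin φ).
The central angle between the endpoints is δ = arccos(p₁·p₂) ≈ 2.133 rad (122.2°).
Interpolate at f = 2/8 with slerp weights a = sin((1−f)δ)/sin δ ≈ 1.181, b = sin(fδ)/sin δ ≈ 0.601.
p = a·p₁ + b·p₂ ≈ (-0.536, 0.746, 0.395); φ = arcsin(p_z) ≈ 23.26°, λ = atan2(p_y, p_x) ≈ 125.69°.

≈ lat 23°, lon 126°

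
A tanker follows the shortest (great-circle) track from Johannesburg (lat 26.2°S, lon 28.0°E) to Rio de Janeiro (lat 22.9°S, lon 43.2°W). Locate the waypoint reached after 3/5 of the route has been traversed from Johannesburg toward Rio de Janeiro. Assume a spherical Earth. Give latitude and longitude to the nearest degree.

≈ lat 29°S, lon 15°W

The haversine formula gives a central angle δ ≈ 1.117 rad (64.0°) between the endpoints.
Interpolate at f = 3/5 with slerp weights a = sin((1−f)δ)/sin δ ≈ 0.481, b = sin(fδ)/sin δ ≈ 0.691.
p = a·p₁ + b·p₂ ≈ (0.845, -0.233, -0.481); φ = arcsin(p_z) ≈ -28.76°, λ = atan2(p_y, p_x) ≈ -15.43°.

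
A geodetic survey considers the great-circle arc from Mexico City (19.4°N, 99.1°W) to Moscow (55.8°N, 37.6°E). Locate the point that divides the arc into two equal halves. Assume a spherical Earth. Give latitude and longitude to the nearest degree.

≈ 60°N, 63°W

Convert each endpoint to a unit vector on the sphere (x = cos φ cos λ, y = cos φ sin λ, z = sin φ).
The central angle between the endpoints is δ = arccos(p₁·p₂) ≈ 1.682 rad (96.4°).
Interpolate at f = 1/2 with slerp weights a = sin((1−f)δ)/sin δ ≈ 0.750, b = sin(fδ)/sin δ ≈ 0.750.
p = a·p₁ + b·p₂ ≈ (0.222, -0.441, 0.869); φ = arcsin(p_z) ≈ 60.39°, λ = atan2(p_y, p_x) ≈ -63.28°.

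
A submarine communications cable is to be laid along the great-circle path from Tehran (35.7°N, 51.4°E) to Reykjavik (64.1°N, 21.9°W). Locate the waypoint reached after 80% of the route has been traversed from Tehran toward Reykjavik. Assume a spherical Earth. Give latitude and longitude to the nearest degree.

≈ (63°N, 1°E)

Write both endpoints as unit vectors p₁, p₂ with components (cos φ cos λ, cos φ sin λ, sin φ).
The central angle between the endpoints is δ = arccos(p₁·p₂) ≈ 0.893 rad (51.2°).
Interpolate at f = 0.80 with slerp weights a = sin((1−f)δ)/sin δ ≈ 0.228, b = sin(fδ)/sin δ ≈ 0.841.
p = a·p₁ + b·p₂ ≈ (0.456, 0.008, 0.890); φ = arcsin(p_z) ≈ 62.84°, λ = atan2(p_y, p_x) ≈ 0.97°.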